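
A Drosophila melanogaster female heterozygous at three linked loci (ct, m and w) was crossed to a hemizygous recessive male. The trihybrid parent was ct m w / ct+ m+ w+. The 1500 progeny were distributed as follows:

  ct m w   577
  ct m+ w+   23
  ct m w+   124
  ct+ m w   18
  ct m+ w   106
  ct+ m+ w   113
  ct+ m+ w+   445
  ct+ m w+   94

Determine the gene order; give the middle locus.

The two rarest classes, ct+ m w and ct m+ w+, are the double crossovers. Comparing them with the parentals, only the ct allele has switched, so ct is the middle locus and the order is m – ct – w.

ct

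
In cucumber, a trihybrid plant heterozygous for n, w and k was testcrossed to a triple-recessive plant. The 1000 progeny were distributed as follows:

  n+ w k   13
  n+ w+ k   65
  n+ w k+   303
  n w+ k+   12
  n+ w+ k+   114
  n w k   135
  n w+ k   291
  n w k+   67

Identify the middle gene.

k

The two most frequent reciprocal classes, n+ w k+ and n w+ k, are the parental types, so the F1 was n+ w k+ / n w+ k.
The two rarest classes, n+ w k and n w+ k+, are the double crossovers. Comparing them with the parentals, only the k allele has switched, so k is the middle locus and the order is w – k – n.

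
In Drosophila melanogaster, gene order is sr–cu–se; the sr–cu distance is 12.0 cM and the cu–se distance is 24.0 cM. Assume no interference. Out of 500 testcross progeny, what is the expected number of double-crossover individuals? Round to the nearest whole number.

Map distances give recombination frequencies of 0.120 and 0.240 for the two intervals.
With no interference, expected double-crossover frequency = 0.120 × 0.240 = 0.02880.
Expected number = 0.02880 × 500 = 14.40 ≈ 14.

14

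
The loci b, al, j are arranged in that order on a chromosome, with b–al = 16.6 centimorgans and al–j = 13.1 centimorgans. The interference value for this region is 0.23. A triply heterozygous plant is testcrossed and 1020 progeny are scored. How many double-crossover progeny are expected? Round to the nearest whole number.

Map distances give recombination frequencies of 0.166 and 0.131 for the two intervals.
With interference 0.23 (so coincidence = 0.77), expected double-crossover frequency = 0.166 × 0.131 × 0.77 = 0.01674.
Expected number = 0.01674 × 1020 = 17.08 ≈ 17.

17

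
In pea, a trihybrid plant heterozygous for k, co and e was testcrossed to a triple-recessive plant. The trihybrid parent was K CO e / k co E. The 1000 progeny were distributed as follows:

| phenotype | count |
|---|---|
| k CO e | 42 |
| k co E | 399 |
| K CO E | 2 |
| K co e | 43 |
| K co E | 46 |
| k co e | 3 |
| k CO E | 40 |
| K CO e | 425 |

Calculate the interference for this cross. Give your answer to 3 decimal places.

0.389

The two rarest classes, K CO E and k co e, are the double crossovers. Comparing them with the parentals, only the e allele has switched, so e is the middle locus and the order is k – e – co.
k–e: (88 + 5)/1000 = 0.0930; e–co: (83 + 5)/1000 = 0.0880.
Expected DCO frequency = 0.0930 × 0.0880 ≈ 0.00818; observed = 5/1000 ≈ 0.00500.
Coefficient of coincidence = 0.00500/0.00818 ≈ 0.611; interference = 1 − 0.611 = 0.389.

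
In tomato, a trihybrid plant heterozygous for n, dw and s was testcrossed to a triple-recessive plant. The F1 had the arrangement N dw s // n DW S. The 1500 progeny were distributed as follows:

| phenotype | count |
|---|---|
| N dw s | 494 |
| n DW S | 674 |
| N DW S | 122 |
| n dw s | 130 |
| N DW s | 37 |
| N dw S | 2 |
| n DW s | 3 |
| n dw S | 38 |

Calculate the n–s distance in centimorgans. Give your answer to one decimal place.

17.1 centimorgans

The two rarest classes, N dw S and n DW s, are the double crossovers. Comparing them with the parentals, only the s allele has switched, so s is the middle locus and the order is dw – s – n.
Crossovers in the s–n interval produce the single-crossover classes n dw s and N DW S (130 + 122 = 252) plus the double crossovers (5).
RF(s–n) = (252 + 5) / 1500 = 257/1500 = 0.1713 → 17.1 centimorgans.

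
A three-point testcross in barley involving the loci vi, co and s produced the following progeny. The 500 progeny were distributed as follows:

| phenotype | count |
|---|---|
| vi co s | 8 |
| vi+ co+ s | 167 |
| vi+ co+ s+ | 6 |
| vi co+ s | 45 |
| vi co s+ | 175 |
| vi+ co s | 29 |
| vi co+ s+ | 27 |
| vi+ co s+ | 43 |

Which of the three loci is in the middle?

s

The two most frequent reciprocal classes, vi+ co+ s and vi co s+, are the parental types, so the F1 was vi+ co+ s / vi co s+.
The two rarest classes, vi+ co+ s+ and vi co s, are the double crossovers. Comparing them with the parentals, only the s allele has switched, so s is the middle locus and the order is vi – s – co.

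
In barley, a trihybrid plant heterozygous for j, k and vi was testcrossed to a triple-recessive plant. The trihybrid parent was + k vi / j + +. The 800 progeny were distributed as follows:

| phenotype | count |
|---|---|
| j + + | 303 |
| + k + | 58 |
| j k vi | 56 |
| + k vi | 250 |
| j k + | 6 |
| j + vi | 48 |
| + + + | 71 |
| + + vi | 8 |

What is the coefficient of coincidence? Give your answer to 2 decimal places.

The two rarest classes, + + vi and j k +, are the double crossovers. Comparing them with the parentals, only the k allele has switched, so k is the middle locus and the order is j – k – vi.
j–k: (127 + 14)/800 = 0.1762; k–vi: (106 + 14)/800 = 0.1500.
Expected DCO frequency = 0.1762 × 0.1500 ≈ 0.02643; observed = 14/800 ≈ 0.01750.
Coefficient of coincidence = 0.01750/0.02643 ≈ 0.66.

0.66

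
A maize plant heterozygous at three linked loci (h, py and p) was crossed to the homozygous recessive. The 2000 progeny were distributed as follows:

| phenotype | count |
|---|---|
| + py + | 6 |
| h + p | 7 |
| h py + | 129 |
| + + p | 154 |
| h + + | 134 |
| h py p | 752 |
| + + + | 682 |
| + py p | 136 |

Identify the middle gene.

The two most frequent reciprocal classes, h py p and + + +, are the parental types, so the F1 was h py p / + + +.
The two rarest classes, h + p and + py +, are the double crossovers. Comparing them with the parentals, only the py allele has switched, so py is the middle locus and the order is p – py – h.

py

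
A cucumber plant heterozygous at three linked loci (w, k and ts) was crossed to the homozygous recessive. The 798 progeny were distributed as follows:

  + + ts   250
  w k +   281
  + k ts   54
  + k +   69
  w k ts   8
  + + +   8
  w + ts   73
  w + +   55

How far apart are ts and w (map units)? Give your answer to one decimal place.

19.8 map units

The two most frequent reciprocal classes, + + ts and w k +, are the parental types, so the F1 was + + ts / w k +.
The two rarest classes, + + + and w k ts, are the double crossovers. Comparing them with the parentals, only the ts allele has switched, so ts is the middle locus and the order is k – ts – w.
Crossovers in the ts–w interval produce the single-crossover classes w + ts and + k + (73 + 69 = 142) plus the double crossovers (16).
RF(ts–w) = (142 + 16) / 798 = 158/798 = 0.1980 → 19.8 map units.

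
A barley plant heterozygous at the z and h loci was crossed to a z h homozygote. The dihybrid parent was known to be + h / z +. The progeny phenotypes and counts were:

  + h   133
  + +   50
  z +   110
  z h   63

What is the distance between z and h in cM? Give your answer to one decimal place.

31.7 cM

The recombinant classes are + + and z h: 50 + 63 = 113.
Recombination frequency = 113/356 = 0.3174 ≈ 31.7%, i.e. 31.7 cM.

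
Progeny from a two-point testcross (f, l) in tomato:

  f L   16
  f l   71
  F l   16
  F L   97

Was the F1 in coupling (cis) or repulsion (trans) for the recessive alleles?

cis

The two most frequent classes are F L (97) and f l (71); these are the parental (non-recombinant) types.
So the F1 carried F L on one chromosome and f l on the other — the recessive alleles are on the same chromosome (cis / coupling).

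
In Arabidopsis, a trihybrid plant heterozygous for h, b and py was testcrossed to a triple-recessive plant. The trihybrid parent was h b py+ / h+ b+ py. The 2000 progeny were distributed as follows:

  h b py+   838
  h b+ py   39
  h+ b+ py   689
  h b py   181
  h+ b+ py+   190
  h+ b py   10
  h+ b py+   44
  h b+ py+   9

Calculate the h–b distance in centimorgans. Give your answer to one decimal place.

The two rarest classes, h b+ py+ and h+ b py, are the double crossovers. Comparing them with the parentals, only the b allele has switched, so b is the middle locus and the order is h – b – py.
Crossovers in the h–b interval produce the single-crossover classes h+ b py+ and h b+ py (44 + 39 = 83) plus the double crossovers (19).
RF(h–b) = (83 + 19) / 2000 = 102/2000 = 0.0510 → 5.1 centimorgans.

5.1 centimorgans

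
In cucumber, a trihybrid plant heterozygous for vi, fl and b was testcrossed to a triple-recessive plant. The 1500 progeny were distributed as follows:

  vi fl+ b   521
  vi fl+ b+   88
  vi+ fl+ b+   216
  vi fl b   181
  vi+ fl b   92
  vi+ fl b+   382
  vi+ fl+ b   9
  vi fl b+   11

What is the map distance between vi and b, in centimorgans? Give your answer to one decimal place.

The two most frequent reciprocal classes, vi+ fl b+ and vi fl+ b, are the parental types, so the F1 was vi+ fl b+ / vi fl+ b.
The two rarest classes, vi fl b+ and vi+ fl+ b, are the double crossovers. Comparing them with the parentals, only the vi allele has switched, so vi is the middle locus and the order is fl – vi – b.
Crossovers in the vi–b interval produce the single-crossover classes vi+ fl b and vi fl+ b+ (92 + 88 = 180) plus the double crossovers (20).
RF(vi–b) = (180 + 20) / 1500 = 200/1500 = 0.1333 → 13.3 centimorgans.

13.3 centimorgans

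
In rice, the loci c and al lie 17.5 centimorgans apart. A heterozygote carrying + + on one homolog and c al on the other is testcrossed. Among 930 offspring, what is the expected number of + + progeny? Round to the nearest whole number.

384

A map distance of 17.5 centimorgans corresponds to a recombination frequency of 0.175.
The F1 is + + / c al, so + + is a parental gamete class with expected frequency (1 − r)/2 = 0.825/2 = 0.4125.
Expected number = 0.4125 × 930 = 383.62 ≈ 384.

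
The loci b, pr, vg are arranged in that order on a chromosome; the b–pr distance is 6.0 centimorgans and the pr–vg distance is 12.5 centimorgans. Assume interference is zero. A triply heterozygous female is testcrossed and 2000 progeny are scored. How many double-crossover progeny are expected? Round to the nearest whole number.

15

Map distances give recombination frequencies of 0.060 and 0.125 for the two intervals.
With no interference, expected double-crossover frequency = 0.060 × 0.125 = 0.00750.
Expected number = 0.00750 × 2000 = 15.00 ≈ 15.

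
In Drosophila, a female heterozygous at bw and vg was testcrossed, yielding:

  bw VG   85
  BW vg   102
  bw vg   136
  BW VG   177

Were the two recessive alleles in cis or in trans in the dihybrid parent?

cis

The two most frequent classes are BW VG (177) and bw vg (136); these are the parental (non-recombinant) types.
So the F1 carried BW VG on one chromosome and bw vg on the other — the recessive alleles are on the same chromosome (cis / coupling).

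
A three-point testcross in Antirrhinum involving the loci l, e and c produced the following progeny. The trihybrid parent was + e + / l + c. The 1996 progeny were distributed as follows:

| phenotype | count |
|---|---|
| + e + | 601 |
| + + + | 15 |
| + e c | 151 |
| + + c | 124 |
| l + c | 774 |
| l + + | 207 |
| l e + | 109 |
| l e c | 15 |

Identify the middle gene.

The two rarest classes, + + + and l e c, are the double crossovers. Comparing them with the parentals, only the e allele has switched, so e is the middle locus and the order is c – e – l.

e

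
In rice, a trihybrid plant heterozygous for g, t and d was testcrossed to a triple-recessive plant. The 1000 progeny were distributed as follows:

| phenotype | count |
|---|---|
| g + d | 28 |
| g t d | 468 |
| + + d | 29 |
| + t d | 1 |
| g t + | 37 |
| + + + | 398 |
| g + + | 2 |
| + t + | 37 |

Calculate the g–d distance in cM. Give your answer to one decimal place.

6.9 cM

The two most frequent reciprocal classes, g t d and + + +, are the parental types, so the F1 was g t d / + + +.
The two rarest classes, + t d and g + +, are the double crossovers. Comparing them with the parentals, only the g allele has switched, so g is the middle locus and the order is d – g – t.
Crossovers in the d–g interval produce the single-crossover classes g t + and + + d (37 + 29 = 66) plus the double crossovers (3).
RF(d–g) = (66 + 3) / 1000 = 69/1000 = 0.0690 → 6.9 cM.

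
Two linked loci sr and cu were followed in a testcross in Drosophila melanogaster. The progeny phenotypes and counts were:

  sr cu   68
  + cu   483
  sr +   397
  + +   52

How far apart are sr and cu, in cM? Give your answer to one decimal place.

12.0 cM

The two most frequent classes, + cu (483) and sr + (397), are the parental types, so the F1 was + cu / sr +.
The recombinant classes are + + and sr cu: 52 + 68 = 120.
Recombination frequency = 120/1000 = 0.1200 ≈ 12.0%, i.e. 12.0 cM.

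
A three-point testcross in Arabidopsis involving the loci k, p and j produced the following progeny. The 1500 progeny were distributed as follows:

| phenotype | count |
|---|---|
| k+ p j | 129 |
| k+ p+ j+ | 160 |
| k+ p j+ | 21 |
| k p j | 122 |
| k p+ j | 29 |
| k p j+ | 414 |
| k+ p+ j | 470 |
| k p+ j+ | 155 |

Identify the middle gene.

k

The two most frequent reciprocal classes, k p j+ and k+ p+ j, are the parental types, so the F1 was k p j+ / k+ p+ j.
The two rarest classes, k+ p j+ and k p+ j, are the double crossovers. Comparing them with the parentals, only the k allele has switched, so k is the middle locus and the order is j – k – p.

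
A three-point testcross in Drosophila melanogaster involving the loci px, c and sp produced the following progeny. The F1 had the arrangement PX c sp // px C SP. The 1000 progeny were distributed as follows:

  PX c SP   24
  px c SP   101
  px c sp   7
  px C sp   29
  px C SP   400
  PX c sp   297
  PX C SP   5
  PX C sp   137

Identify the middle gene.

px

The two rarest classes, px c sp and PX C SP, are the double crossovers. Comparing them with the parentals, only the px allele has switched, so px is the middle locus and the order is c – px – sp.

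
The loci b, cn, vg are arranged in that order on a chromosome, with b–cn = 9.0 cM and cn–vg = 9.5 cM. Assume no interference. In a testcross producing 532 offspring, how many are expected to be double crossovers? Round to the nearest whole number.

5

Map distances give recombination frequencies of 0.090 and 0.095 for the two intervals.
With no interference, expected double-crossover frequency = 0.090 × 0.095 = 0.00855.
Expected number = 0.00855 × 532 = 4.55 ≈ 5.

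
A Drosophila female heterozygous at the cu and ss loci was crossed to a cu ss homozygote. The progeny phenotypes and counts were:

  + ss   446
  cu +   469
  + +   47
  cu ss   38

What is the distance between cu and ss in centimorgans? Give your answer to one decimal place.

8.5 centimorgans

The two most frequent classes, + ss (446) and cu + (469), are the parental types, so the F1 was + ss / cu +.
The recombinant classes are + + and cu ss: 47 + 38 = 85.
Recombination frequency = 85/1000 = 0.0850 ≈ 8.5%, i.e. 8.5 centimorgans.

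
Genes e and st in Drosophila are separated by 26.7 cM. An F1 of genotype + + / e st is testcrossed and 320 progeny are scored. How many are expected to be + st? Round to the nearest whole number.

43

A map distance of 26.7 cM corresponds to a recombination frequency of 0.267.
The F1 is + + / e st, so + st is a recombinant gamete class with expected frequency r/2 = 0.267/2 = 0.1335.
Expected number = 0.1335 × 320 = 42.72 ≈ 43.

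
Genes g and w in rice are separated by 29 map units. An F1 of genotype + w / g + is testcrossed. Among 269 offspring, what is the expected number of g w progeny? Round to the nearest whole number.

A map distance of 29 map units corresponds to a recombination frequency of 0.290.
The F1 is + w / g +, so g w is a recombinant gamete class with expected frequency r/2 = 0.290/2 = 0.1450.
Expected number = 0.1450 × 269 = 39.00 ≈ 39.

39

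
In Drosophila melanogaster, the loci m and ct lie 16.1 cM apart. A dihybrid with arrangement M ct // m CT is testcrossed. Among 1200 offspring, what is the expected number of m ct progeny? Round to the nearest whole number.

97

A map distance of 16.1 cM corresponds to a recombination frequency of 0.161.
The F1 is M ct / m CT, so m ct is a recombinant gamete class with expected frequency r/2 = 0.161/2 = 0.0805.
Expected number = 0.0805 × 1200 = 96.60 ≈ 97.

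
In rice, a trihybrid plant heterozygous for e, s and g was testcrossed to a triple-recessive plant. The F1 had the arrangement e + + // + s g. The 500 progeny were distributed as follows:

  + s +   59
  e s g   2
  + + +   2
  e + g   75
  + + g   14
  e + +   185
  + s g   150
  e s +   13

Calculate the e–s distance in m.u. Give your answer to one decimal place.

6.2 m.u.

The two rarest classes, + + + and e s g, are the double crossovers. Comparing them with the parentals, only the e allele has switched, so e is the middle locus and the order is s – e – g.
Crossovers in the s–e interval produce the single-crossover classes e s + and + + g (13 + 14 = 27) plus the double crossovers (4).
RF(s–e) = (27 + 4) / 500 = 31/500 = 0.0620 → 6.2 m.u.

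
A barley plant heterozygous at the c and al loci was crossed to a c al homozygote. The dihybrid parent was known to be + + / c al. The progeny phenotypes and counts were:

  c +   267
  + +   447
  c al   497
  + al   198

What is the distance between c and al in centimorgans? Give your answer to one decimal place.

The recombinant classes are + al and c +: 198 + 267 = 465.
Recombination frequency = 465/1409 = 0.3300 ≈ 33.0%, i.e. 33.0 centimorgans.

33.0 centimorgans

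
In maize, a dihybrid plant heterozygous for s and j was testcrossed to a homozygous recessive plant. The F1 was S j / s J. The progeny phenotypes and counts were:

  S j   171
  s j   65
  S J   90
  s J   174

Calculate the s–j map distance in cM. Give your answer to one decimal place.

31.0 cM

The recombinant classes are S J and s j: 90 + 65 = 155.
Recombination frequency = 155/500 = 0.3100 ≈ 31.0%, i.e. 31.0 cM.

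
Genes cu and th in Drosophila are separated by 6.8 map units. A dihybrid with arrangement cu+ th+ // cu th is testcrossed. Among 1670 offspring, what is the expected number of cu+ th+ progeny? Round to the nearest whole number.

778

A map distance of 6.8 map units corresponds to a recombination frequency of 0.068.
The F1 is cu+ th+ / cu th, so cu+ th+ is a parental gamete class with expected frequency (1 − r)/2 = 0.932/2 = 0.4660.
Expected number = 0.4660 × 1670 = 778.22 ≈ 778.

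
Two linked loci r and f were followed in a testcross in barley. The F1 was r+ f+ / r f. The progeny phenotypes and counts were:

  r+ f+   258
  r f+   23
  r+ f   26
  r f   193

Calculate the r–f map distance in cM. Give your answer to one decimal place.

The recombinant classes are r+ f and r f+: 26 + 23 = 49.
Recombination frequency = 49/500 = 0.0980 ≈ 9.8%, i.e. 9.8 cM.

9.8 cM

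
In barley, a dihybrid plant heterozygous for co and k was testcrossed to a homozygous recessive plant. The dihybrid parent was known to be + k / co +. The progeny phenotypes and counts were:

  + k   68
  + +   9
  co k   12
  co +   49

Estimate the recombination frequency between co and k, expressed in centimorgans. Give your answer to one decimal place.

The recombinant classes are + + and co k: 9 + 12 = 21.
Recombination frequency = 21/138 = 0.1522 ≈ 15.2%, i.e. 15.2 centimorgans.

15.2 centimorgans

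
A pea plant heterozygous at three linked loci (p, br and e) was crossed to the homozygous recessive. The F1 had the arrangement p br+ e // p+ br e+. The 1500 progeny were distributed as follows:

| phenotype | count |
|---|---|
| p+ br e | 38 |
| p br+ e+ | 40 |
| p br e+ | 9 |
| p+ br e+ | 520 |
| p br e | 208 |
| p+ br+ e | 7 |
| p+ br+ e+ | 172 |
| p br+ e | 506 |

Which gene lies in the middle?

p

The two rarest classes, p+ br+ e and p br e+, are the double crossovers. Comparing them with the parentals, only the p allele has switched, so p is the middle locus and the order is br – p – e.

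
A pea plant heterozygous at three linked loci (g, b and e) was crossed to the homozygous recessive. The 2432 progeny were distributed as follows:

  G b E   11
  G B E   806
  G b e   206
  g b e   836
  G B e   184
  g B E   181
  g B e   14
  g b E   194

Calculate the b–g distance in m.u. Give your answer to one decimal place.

The two most frequent reciprocal classes, g b e and G B E, are the parental types, so the F1 was g b e / G B E.
The two rarest classes, g B e and G b E, are the double crossovers. Comparing them with the parentals, only the b allele has switched, so b is the middle locus and the order is g – b – e.
Crossovers in the g–b interval produce the single-crossover classes G b e and g B E (206 + 181 = 387) plus the double crossovers (25).
RF(g–b) = (387 + 25) / 2432 = 412/2432 = 0.1694 → 16.9 m.u.

16.9 m.u.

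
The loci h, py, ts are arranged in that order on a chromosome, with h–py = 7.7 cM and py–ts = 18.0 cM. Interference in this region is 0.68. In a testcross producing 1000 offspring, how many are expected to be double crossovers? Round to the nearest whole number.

4

Map distances give recombination frequencies of 0.077 and 0.180 for the two intervals.
With interference 0.68 (so coincidence = 0.32), expected double-crossover frequency = 0.077 × 0.180 × 0.32 = 0.00444.
Expected number = 0.00444 × 1000 = 4.44 ≈ 4.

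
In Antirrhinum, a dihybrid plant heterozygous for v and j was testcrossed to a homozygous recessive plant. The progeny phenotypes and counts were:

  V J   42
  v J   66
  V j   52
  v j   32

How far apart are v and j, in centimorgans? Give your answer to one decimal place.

The two most frequent classes, V j (52) and v J (66), are the parental types, so the F1 was V j / v J.
The recombinant classes are V J and v j: 42 + 32 = 74.
Recombination frequency = 74/192 = 0.3854 ≈ 38.5%, i.e. 38.5 centimorgans.

38.5 centimorgans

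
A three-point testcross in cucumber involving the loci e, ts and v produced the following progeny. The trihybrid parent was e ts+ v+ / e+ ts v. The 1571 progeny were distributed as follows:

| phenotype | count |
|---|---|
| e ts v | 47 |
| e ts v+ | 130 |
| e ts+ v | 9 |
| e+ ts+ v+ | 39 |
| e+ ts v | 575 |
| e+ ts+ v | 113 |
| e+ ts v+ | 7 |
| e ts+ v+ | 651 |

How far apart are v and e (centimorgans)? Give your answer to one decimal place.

6.5 centimorgans

The two rarest classes, e ts+ v and e+ ts v+, are the double crossovers. Comparing them with the parentals, only the v allele has switched, so v is the middle locus and the order is ts – v – e.
Crossovers in the v–e interval produce the single-crossover classes e+ ts+ v+ and e ts v (39 + 47 = 86) plus the double crossovers (16).
RF(v–e) = (86 + 16) / 1571 = 102/1571 = 0.0649 → 6.5 centimorgans.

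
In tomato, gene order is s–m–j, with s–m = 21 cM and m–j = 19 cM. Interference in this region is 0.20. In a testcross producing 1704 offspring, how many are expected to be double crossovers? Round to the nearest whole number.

Map distances give recombination frequencies of 0.210 and 0.190 for the two intervals.
With interference 0.20 (so coincidence = 0.80), expected double-crossover frequency = 0.210 × 0.190 × 0.80 = 0.03192.
Expected number = 0.03192 × 1704 = 54.39 ≈ 54.

54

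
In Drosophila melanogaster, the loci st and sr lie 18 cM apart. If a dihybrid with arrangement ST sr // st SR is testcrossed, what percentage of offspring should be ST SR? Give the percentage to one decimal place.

A map distance of 18 cM corresponds to a recombination frequency of 0.180.
The F1 is ST sr / st SR, so ST SR is a recombinant gamete class with expected frequency r/2 = 0.180/2 = 0.0900.
That is 0.0900 = 9.0% of the progeny.

9.0%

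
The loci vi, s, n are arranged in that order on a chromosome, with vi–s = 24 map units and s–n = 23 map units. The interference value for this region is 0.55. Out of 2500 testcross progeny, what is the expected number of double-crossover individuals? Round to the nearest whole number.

62

Map distances give recombination frequencies of 0.240 and 0.230 for the two intervals.
With interference 0.55 (so coincidence = 0.45), expected double-crossover frequency = 0.240 × 0.230 × 0.45 = 0.02484.
Expected number = 0.02484 × 2500 = 62.10 ≈ 62.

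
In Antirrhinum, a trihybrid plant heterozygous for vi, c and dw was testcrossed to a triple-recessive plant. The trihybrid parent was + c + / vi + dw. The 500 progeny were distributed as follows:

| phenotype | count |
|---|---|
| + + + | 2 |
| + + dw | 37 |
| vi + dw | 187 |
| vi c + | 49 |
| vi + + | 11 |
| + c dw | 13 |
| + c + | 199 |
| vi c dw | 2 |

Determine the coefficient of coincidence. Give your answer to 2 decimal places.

0.79

The two rarest classes, + + + and vi c dw, are the double crossovers. Comparing them with the parentals, only the c allele has switched, so c is the middle locus and the order is dw – c – vi.
dw–c: (24 + 4)/500 = 0.0560; c–vi: (86 + 4)/500 = 0.1800.
Expected DCO frequency = 0.0560 × 0.1800 ≈ 0.01008; observed = 4/500 ≈ 0.00800.
Coefficient of coincidence = 0.00800/0.01008 ≈ 0.79.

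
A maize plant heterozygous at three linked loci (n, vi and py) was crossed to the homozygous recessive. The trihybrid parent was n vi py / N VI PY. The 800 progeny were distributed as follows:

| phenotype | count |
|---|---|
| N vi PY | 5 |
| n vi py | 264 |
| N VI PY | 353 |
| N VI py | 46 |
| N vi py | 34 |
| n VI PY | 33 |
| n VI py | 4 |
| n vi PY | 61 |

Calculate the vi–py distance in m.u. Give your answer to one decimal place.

The two rarest classes, n VI py and N vi PY, are the double crossovers. Comparing them with the parentals, only the vi allele has switched, so vi is the middle locus and the order is n – vi – py.
Crossovers in the vi–py interval produce the single-crossover classes n vi PY and N VI py (61 + 46 = 107) plus the double crossovers (9).
RF(vi–py) = (107 + 9) / 800 = 116/800 = 0.1450 → 14.5 m.u.

14.5 m.u.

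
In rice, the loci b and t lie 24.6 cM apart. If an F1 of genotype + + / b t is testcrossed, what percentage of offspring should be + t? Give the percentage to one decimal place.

A map distance of 24.6 cM corresponds to a recombination frequency of 0.246.
The F1 is + + / b t, so + t is a recombinant gamete class with expected frequency r/2 = 0.246/2 = 0.1230.
That is 0.1230 = 12.3% of the progeny.

12.3%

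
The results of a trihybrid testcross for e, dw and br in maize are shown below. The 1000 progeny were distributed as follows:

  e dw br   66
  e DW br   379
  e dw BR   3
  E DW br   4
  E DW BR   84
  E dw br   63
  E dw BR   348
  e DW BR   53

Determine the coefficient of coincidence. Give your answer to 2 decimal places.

0.36

The two most frequent reciprocal classes, E dw BR and e DW br, are the parental types, so the F1 was E dw BR / e DW br.
The two rarest classes, e dw BR and E DW br, are the double crossovers. Comparing them with the parentals, only the e allele has switched, so e is the middle locus and the order is br – e – dw.
br–e: (116 + 7)/1000 = 0.1230; e–dw: (150 + 7)/1000 = 0.1570.
Expected DCO frequency = 0.1230 × 0.1570 ≈ 0.01931; observed = 7/1000 ≈ 0.00700.
Coefficient of coincidence = 0.00700/0.01931 ≈ 0.36.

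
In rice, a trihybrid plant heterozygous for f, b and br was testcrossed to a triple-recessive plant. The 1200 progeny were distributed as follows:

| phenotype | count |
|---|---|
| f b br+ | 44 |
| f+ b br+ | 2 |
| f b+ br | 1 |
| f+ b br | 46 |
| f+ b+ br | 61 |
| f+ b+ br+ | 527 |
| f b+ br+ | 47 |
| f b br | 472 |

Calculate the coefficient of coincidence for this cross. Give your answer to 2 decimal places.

0.35

The two most frequent reciprocal classes, f b br and f+ b+ br+, are the parental types, so the F1 was f b br / f+ b+ br+.
The two rarest classes, f b+ br and f+ b br+, are the double crossovers. Comparing them with the parentals, only the b allele has switched, so b is the middle locus and the order is br – b – f.
br–b: (105 + 3)/1200 = 0.0900; b–f: (93 + 3)/1200 = 0.0800.
Expected DCO frequency = 0.0900 × 0.0800 ≈ 0.00720; observed = 3/1200 ≈ 0.00250.
Coefficient of coincidence = 0.00250/0.00720 ≈ 0.35.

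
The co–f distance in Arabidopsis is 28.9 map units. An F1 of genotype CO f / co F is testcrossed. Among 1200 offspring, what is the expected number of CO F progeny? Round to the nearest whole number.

173

A map distance of 28.9 map units corresponds to a recombination frequency of 0.289.
The F1 is CO f / co F, so CO F is a recombinant gamete class with expected frequency r/2 = 0.289/2 = 0.1445.
Expected number = 0.1445 × 1200 = 173.40 ≈ 173.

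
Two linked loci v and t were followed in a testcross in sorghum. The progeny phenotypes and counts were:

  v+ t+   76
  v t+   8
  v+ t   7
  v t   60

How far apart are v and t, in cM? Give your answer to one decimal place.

9.9 cM

The two most frequent classes, v+ t+ (76) and v t (60), are the parental types, so the F1 was v+ t+ / v t.
The recombinant classes are v+ t and v t+: 7 + 8 = 15.
Recombination frequency = 15/151 = 0.0993 ≈ 9.9%, i.e. 9.9 cM.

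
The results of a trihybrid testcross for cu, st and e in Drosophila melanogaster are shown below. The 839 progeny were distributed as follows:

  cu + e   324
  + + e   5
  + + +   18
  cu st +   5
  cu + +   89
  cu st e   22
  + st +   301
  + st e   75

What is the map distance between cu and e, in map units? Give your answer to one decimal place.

20.7 map units

The two most frequent reciprocal classes, + st + and cu + e, are the parental types, so the F1 was + st + / cu + e.
The two rarest classes, cu st + and + + e, are the double crossovers. Comparing them with the parentals, only the cu allele has switched, so cu is the middle locus and the order is st – cu – e.
Crossovers in the cu–e interval produce the single-crossover classes + st e and cu + + (75 + 89 = 164) plus the double crossovers (10).
RF(cu–e) = (164 + 10) / 839 = 174/839 = 0.2074 → 20.7 map units.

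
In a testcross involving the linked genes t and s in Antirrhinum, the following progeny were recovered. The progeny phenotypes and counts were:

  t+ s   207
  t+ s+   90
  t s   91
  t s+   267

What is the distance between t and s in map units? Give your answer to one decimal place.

The two most frequent classes, t+ s (207) and t s+ (267), are the parental types, so the F1 was t+ s / t s+.
The recombinant classes are t+ s+ and t s: 90 + 91 = 181.
Recombination frequency = 181/655 = 0.2763 ≈ 27.6%, i.e. 27.6 map units.

27.6 map units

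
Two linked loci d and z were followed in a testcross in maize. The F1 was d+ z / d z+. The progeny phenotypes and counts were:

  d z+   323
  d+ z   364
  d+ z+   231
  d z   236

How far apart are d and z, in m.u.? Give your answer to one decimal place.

The recombinant classes are d+ z+ and d z: 231 + 236 = 467.
Recombination frequency = 467/1154 = 0.4047 ≈ 40.5%, i.e. 40.5 m.u.

40.5 m.u.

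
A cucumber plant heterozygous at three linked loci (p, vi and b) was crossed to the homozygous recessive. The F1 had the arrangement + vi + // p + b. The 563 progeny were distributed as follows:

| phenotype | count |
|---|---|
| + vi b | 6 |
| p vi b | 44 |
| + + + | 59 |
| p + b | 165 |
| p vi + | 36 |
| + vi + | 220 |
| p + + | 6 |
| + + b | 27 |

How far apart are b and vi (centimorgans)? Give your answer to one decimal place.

20.4 centimorgans

The two rarest classes, + vi b and p + +, are the double crossovers. Comparing them with the parentals, only the b allele has switched, so b is the middle locus and the order is p – b – vi.
Crossovers in the b–vi interval produce the single-crossover classes + + + and p vi b (59 + 44 = 103) plus the double crossovers (12).
RF(b–vi) = (103 + 12) / 563 = 115/563 = 0.2043 → 20.4 centimorgans.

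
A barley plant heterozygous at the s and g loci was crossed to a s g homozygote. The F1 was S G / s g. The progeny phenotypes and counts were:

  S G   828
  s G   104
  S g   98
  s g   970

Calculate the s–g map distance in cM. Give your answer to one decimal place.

10.1 cM

The recombinant classes are S g and s G: 98 + 104 = 202.
Recombination frequency = 202/2000 = 0.1010 ≈ 10.1%, i.e. 10.1 cM.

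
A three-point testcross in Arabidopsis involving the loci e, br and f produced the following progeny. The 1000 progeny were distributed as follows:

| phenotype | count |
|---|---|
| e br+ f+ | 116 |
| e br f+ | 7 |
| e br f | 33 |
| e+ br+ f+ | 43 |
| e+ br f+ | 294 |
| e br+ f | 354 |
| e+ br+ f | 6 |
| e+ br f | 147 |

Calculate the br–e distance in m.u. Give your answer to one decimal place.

The two most frequent reciprocal classes, e+ br f+ and e br+ f, are the parental types, so the F1 was e+ br f+ / e br+ f.
The two rarest classes, e br f+ and e+ br+ f, are the double crossovers. Comparing them with the parentals, only the e allele has switched, so e is the middle locus and the order is f – e – br.
Crossovers in the e–br interval produce the single-crossover classes e+ br+ f+ and e br f (43 + 33 = 76) plus the double crossovers (13).
RF(e–br) = (76 + 13) / 1000 = 89/1000 = 0.0890 → 8.9 m.u.

8.9 m.u.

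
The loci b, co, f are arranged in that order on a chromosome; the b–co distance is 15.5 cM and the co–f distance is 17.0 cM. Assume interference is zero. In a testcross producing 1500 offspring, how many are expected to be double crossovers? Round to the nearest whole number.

40

Map distances give recombination frequencies of 0.155 and 0.170 for the two intervals.
With no interference, expected double-crossover frequency = 0.155 × 0.170 = 0.02635.
Expected number = 0.02635 × 1500 = 39.53 ≈ 40.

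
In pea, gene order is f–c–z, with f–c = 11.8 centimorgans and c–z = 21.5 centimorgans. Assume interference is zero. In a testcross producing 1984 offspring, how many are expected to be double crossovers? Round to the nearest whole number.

Map distances give recombination frequencies of 0.118 and 0.215 for the two intervals.
With no interference, expected double-crossover frequency = 0.118 × 0.215 = 0.02537.
Expected number = 0.02537 × 1984 = 50.33 ≈ 50.

50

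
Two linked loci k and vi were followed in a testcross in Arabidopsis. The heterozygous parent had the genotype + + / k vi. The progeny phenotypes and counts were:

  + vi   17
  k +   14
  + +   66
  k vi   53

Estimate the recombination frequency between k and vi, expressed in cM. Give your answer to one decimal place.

The recombinant classes are + vi and k +: 17 + 14 = 31.
Recombination frequency = 31/150 = 0.2067 ≈ 20.7%, i.e. 20.7 cM.

20.7 cM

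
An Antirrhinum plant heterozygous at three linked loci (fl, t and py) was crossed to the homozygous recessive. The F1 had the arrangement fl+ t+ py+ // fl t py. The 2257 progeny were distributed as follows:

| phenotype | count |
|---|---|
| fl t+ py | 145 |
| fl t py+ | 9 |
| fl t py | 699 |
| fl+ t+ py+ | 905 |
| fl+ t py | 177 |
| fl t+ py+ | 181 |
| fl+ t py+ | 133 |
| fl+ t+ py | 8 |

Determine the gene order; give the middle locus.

The two rarest classes, fl+ t+ py and fl t py+, are the double crossovers. Comparing them with the parentals, only the py allele has switched, so py is the middle locus and the order is t – py – fl.

py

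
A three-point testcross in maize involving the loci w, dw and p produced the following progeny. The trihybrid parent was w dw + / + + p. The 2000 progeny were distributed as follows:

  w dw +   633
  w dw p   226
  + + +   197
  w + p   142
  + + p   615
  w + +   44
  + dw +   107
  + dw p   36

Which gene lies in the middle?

The two rarest classes, w + + and + dw p, are the double crossovers. Comparing them with the parentals, only the dw allele has switched, so dw is the middle locus and the order is p – dw – w.

dw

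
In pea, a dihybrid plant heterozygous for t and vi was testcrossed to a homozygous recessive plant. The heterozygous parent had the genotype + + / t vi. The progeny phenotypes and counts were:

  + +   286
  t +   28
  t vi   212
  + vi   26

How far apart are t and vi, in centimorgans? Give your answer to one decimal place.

9.8 centimorgans

The recombinant classes are + vi and t +: 26 + 28 = 54.
Recombination frequency = 54/552 = 0.0978 ≈ 9.8%, i.e. 9.8 centimorgans.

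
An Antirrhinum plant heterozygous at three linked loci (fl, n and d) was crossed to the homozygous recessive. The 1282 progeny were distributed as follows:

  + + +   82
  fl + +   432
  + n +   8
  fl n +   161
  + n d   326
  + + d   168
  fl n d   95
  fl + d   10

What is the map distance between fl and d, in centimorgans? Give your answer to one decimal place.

15.2 centimorgans

The two most frequent reciprocal classes, + n d and fl + +, are the parental types, so the F1 was + n d / fl + +.
The two rarest classes, + n + and fl + d, are the double crossovers. Comparing them with the parentals, only the d allele has switched, so d is the middle locus and the order is n – d – fl.
Crossovers in the d–fl interval produce the single-crossover classes fl n d and + + + (95 + 82 = 177) plus the double crossovers (18).
RF(d–fl) = (177 + 18) / 1282 = 195/1282 = 0.1521 → 15.2 centimorgans.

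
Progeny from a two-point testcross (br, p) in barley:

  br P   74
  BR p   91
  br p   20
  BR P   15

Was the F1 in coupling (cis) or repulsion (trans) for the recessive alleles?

trans

The two most frequent classes are BR p (91) and br P (74); these are the parental (non-recombinant) types.
So the F1 carried BR p on one chromosome and br P on the other — the recessive alleles are on opposite chromosomes (trans / repulsion).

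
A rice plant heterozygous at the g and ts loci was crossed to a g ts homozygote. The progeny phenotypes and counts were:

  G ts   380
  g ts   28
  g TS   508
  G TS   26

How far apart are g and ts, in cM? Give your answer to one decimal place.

5.7 cM

The two most frequent classes, G ts (380) and g TS (508), are the parental types, so the F1 was G ts / g TS.
The recombinant classes are G TS and g ts: 26 + 28 = 54.
Recombination frequency = 54/942 = 0.0573 ≈ 5.7%, i.e. 5.7 cM.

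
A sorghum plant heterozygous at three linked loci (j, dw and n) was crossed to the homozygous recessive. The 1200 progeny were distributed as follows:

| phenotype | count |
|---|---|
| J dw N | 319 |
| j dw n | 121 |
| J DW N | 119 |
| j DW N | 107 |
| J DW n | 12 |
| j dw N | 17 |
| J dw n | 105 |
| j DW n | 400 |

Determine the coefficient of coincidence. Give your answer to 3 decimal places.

0.537

The two most frequent reciprocal classes, J dw N and j DW n, are the parental types, so the F1 was J dw N / j DW n.
The two rarest classes, j dw N and J DW n, are the double crossovers. Comparing them with the parentals, only the j allele has switched, so j is the middle locus and the order is dw – j – n.
dw–j: (240 + 29)/1200 = 0.2242; j–n: (212 + 29)/1200 = 0.2008.
Expected DCO frequency = 0.2242 × 0.2008 ≈ 0.04502; observed = 29/1200 ≈ 0.02417.
Coefficient of coincidence = 0.02417/0.04502 ≈ 0.537.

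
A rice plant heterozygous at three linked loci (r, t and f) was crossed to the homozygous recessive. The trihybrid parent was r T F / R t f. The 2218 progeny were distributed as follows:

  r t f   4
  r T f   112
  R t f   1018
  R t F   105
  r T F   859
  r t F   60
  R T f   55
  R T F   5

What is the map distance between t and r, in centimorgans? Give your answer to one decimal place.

The two rarest classes, R T F and r t f, are the double crossovers. Comparing them with the parentals, only the r allele has switched, so r is the middle locus and the order is t – r – f.
Crossovers in the t–r interval produce the single-crossover classes r t F and R T f (60 + 55 = 115) plus the double crossovers (9).
RF(t–r) = (115 + 9) / 2218 = 124/2218 = 0.0559 → 5.6 centimorgans.

5.6 centimorgans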